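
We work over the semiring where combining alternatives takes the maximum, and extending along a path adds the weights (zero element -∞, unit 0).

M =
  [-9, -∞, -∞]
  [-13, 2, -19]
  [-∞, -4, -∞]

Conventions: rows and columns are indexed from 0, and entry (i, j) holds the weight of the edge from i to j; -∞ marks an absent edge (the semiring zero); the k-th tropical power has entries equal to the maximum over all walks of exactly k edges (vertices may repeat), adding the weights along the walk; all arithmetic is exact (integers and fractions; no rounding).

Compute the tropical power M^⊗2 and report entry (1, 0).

M^⊗2:
  [-18, -∞, -∞]
  [-11, 4, -17]
  [-17, -2, -23]
Key observation: the optimum is the walk 1->1->0, with weight 2 + (-13) = -11.
Optimal value attained by: walk 1->1->0.
Answer: (M^⊗2)[1][0] = -11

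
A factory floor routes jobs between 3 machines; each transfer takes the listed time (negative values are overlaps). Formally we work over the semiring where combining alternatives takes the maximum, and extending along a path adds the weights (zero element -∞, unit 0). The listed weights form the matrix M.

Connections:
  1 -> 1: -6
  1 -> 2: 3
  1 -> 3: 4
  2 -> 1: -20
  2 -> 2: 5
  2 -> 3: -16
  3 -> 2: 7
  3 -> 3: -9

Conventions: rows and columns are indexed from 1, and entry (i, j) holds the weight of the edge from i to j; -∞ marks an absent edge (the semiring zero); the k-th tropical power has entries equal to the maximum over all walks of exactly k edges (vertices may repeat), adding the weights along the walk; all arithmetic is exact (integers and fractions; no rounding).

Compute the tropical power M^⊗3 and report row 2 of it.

M^⊗2:
  [-12, 11, -2]
  [-15, 10, -11]
  [-13, 12, -9]
M^⊗3:
  [-9, 16, -5]
  [-10, 15, -6]
  [-8, 17, -4]
Answer: row 2 of M^⊗3 = [-10, 15, -6]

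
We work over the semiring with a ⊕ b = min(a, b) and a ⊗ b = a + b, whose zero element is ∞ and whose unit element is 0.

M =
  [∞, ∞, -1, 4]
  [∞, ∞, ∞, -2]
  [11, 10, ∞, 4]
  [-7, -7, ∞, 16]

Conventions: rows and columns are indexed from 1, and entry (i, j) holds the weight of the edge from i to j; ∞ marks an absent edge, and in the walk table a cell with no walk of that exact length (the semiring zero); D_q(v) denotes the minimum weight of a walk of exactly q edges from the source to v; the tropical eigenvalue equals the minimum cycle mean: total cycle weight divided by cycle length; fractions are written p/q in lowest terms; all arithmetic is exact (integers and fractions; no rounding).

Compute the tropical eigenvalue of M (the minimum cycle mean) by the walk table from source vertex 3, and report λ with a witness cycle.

q=0: [∞, ∞, 0, ∞]
q=1: [11, 10, ∞, 4]
q=2: [-3, -3, 10, 8]
q=3: [1, 1, -4, -5]
q=4: [-12, -12, 0, -1]
Optimal cycle mean attained by: cycle 2->4->2, total (-2) + (-7), length 2.
Answer: λ = -9/2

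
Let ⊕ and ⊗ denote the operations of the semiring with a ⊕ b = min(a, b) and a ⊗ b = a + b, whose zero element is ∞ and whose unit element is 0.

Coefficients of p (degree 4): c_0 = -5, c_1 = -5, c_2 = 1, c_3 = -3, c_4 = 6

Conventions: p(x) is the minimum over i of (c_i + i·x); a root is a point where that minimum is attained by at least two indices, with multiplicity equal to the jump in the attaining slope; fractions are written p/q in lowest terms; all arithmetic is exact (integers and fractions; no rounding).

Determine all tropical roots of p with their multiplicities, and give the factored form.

hull edge (i=0, c=-5) to (i=1, c=-5): slope 0, span 1
hull edge (i=1, c=-5) to (i=3, c=-3): slope 1, span 2
hull edge (i=3, c=-3) to (i=4, c=6): slope 9, span 1
Factored form: p(x) = 6 ⊗ (x ⊕ (-9)) ⊗ (x ⊕ (-1)) ⊗ (x ⊕ (-1)) ⊗ (x ⊕ 0)
Answer: roots = -9 (mult 1), -1 (mult 2), 0 (mult 1)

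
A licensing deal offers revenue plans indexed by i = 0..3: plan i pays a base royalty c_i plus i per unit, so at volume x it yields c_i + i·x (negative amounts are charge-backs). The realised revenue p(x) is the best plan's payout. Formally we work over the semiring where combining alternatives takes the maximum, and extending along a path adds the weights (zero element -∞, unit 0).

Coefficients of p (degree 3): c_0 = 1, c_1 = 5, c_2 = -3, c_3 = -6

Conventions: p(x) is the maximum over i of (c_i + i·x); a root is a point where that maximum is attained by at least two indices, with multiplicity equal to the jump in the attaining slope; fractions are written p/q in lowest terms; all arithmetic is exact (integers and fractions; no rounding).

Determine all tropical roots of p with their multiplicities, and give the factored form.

hull edge (i=0, c=1) to (i=1, c=5): slope 4, span 1
hull edge (i=1, c=5) to (i=3, c=-6): slope -11/2, span 2
Factored form: p(x) = -6 ⊗ (x ⊕ (-4)) ⊗ (x ⊕ 11/2) ⊗ (x ⊕ 11/2)
Answer: roots = -4 (mult 1), 11/2 (mult 2)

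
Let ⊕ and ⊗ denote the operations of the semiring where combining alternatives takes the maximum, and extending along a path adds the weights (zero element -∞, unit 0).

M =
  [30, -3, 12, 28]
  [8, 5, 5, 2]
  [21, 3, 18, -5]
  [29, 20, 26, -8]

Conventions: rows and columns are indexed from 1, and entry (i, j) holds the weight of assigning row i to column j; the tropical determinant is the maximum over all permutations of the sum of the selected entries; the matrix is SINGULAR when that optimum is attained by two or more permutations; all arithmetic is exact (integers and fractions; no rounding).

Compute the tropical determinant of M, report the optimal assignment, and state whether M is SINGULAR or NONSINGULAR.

σ = (1, 2, 3, 4): 30 + 5 + 18 + (-8) = 45
σ = (1, 2, 4, 3): 30 + 5 + (-5) + 26 = 56
σ = (1, 3, 2, 4): 30 + 5 + 3 + (-8) = 30
σ = (1, 3, 4, 2): 30 + 5 + (-5) + 20 = 50
σ = (1, 4, 2, 3): 30 + 2 + 3 + 26 = 61
σ = (1, 4, 3, 2): 30 + 2 + 18 + 20 = 70
σ = (2, 1, 3, 4): (-3) + 8 + 18 + (-8) = 15
σ = (2, 1, 4, 3): (-3) + 8 + (-5) + 26 = 26
σ = (2, 3, 1, 4): (-3) + 5 + 21 + (-8) = 15
σ = (2, 3, 4, 1): (-3) + 5 + (-5) + 29 = 26
σ = (2, 4, 1, 3): (-3) + 2 + 21 + 26 = 46
σ = (2, 4, 3, 1): (-3) + 2 + 18 + 29 = 46
σ = (3, 1, 2, 4): 12 + 8 + 3 + (-8) = 15
σ = (3, 1, 4, 2): 12 + 8 + (-5) + 20 = 35
σ = (3, 2, 1, 4): 12 + 5 + 21 + (-8) = 30
σ = (3, 2, 4, 1): 12 + 5 + (-5) + 29 = 41
σ = (3, 4, 1, 2): 12 + 2 + 21 + 20 = 55
σ = (3, 4, 2, 1): 12 + 2 + 3 + 29 = 46
σ = (4, 1, 2, 3): 28 + 8 + 3 + 26 = 65
σ = (4, 1, 3, 2): 28 + 8 + 18 + 20 = 74
σ = (4, 2, 1, 3): 28 + 5 + 21 + 26 = 80
σ = (4, 2, 3, 1): 28 + 5 + 18 + 29 = 80
σ = (4, 3, 1, 2): 28 + 5 + 21 + 20 = 74
σ = (4, 3, 2, 1): 28 + 5 + 3 + 29 = 65
Optimal value attained by: σ = (4, 2, 1, 3).
Answer: det⊕(M) = 80; verdict: SINGULAR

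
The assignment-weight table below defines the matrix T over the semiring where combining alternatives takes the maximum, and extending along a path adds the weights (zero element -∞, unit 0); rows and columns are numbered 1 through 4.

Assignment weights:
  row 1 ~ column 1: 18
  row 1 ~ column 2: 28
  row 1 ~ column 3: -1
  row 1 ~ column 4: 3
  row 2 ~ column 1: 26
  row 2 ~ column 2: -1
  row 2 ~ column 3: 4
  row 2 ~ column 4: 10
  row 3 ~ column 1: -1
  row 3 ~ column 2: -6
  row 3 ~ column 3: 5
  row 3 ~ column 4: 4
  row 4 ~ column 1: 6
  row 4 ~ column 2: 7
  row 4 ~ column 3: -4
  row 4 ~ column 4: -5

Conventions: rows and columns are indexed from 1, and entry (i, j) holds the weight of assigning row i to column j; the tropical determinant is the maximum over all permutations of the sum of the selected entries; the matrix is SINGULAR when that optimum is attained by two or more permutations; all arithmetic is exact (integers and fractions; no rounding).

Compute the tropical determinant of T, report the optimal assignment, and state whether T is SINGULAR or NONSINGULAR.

σ = (1, 2, 3, 4): 18 + (-1) + 5 + (-5) = 17
σ = (1, 2, 4, 3): 18 + (-1) + 4 + (-4) = 17
σ = (1, 3, 2, 4): 18 + 4 + (-6) + (-5) = 11
σ = (1, 3, 4, 2): 18 + 4 + 4 + 7 = 33
σ = (1, 4, 2, 3): 18 + 10 + (-6) + (-4) = 18
σ = (1, 4, 3, 2): 18 + 10 + 5 + 7 = 40
σ = (2, 1, 3, 4): 28 + 26 + 5 + (-5) = 54
σ = (2, 1, 4, 3): 28 + 26 + 4 + (-4) = 54
σ = (2, 3, 1, 4): 28 + 4 + (-1) + (-5) = 26
σ = (2, 3, 4, 1): 28 + 4 + 4 + 6 = 42
σ = (2, 4, 1, 3): 28 + 10 + (-1) + (-4) = 33
σ = (2, 4, 3, 1): 28 + 10 + 5 + 6 = 49
σ = (3, 1, 2, 4): (-1) + 26 + (-6) + (-5) = 14
σ = (3, 1, 4, 2): (-1) + 26 + 4 + 7 = 36
σ = (3, 2, 1, 4): (-1) + (-1) + (-1) + (-5) = -8
σ = (3, 2, 4, 1): (-1) + (-1) + 4 + 6 = 8
σ = (3, 4, 1, 2): (-1) + 10 + (-1) + 7 = 15
σ = (3, 4, 2, 1): (-1) + 10 + (-6) + 6 = 9
σ = (4, 1, 2, 3): 3 + 26 + (-6) + (-4) = 19
σ = (4, 1, 3, 2): 3 + 26 + 5 + 7 = 41
σ = (4, 2, 1, 3): 3 + (-1) + (-1) + (-4) = -3
σ = (4, 2, 3, 1): 3 + (-1) + 5 + 6 = 13
σ = (4, 3, 1, 2): 3 + 4 + (-1) + 7 = 13
σ = (4, 3, 2, 1): 3 + 4 + (-6) + 6 = 7
Optimal value attained by: σ = (2, 1, 3, 4).
Answer: det⊕(T) = 54; verdict: SINGULAR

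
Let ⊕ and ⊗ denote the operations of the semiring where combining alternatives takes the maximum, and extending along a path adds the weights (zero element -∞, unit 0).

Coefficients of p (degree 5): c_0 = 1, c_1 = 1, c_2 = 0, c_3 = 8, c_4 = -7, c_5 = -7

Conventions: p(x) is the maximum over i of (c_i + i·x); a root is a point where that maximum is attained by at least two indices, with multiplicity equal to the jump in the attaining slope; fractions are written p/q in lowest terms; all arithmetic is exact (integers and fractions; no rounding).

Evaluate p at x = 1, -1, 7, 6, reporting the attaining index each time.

p(1) = max(1+0·1=1, 1+1·1=2, 0+2·1=2, 8+3·1=11, -7+4·1=-3, -7+5·1=-2) = 11 (attained by i=3)
p(-1) = max(1+0·(-1)=1, 1+1·(-1)=0, 0+2·(-1)=-2, 8+3·(-1)=5, -7+4·(-1)=-11, -7+5·(-1)=-12) = 5 (attained by i=3)
p(7) = max(1+0·7=1, 1+1·7=8, 0+2·7=14, 8+3·7=29, -7+4·7=21, -7+5·7=28) = 29 (attained by i=3)
p(6) = max(1+0·6=1, 1+1·6=7, 0+2·6=12, 8+3·6=26, -7+4·6=17, -7+5·6=23) = 26 (attained by i=3)
Answer: p(1) = 11; p(-1) = 5; p(7) = 29; p(6) = 26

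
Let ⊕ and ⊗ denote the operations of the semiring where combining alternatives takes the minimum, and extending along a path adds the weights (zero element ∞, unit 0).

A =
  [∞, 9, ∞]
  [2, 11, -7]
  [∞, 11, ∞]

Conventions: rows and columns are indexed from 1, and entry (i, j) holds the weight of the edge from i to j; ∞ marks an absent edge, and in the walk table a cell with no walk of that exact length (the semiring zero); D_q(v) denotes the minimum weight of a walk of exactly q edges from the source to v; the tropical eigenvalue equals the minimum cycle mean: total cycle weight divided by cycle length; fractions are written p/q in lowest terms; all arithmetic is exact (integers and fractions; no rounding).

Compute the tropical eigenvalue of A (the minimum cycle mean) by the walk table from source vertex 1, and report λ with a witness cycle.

q=0: [0, ∞, ∞]
q=1: [∞, 9, ∞]
q=2: [11, 20, 2]
q=3: [22, 13, 13]
Optimal cycle mean attained by: cycle 2->3->2, total (-7) + 11, length 2.
Answer: λ = 2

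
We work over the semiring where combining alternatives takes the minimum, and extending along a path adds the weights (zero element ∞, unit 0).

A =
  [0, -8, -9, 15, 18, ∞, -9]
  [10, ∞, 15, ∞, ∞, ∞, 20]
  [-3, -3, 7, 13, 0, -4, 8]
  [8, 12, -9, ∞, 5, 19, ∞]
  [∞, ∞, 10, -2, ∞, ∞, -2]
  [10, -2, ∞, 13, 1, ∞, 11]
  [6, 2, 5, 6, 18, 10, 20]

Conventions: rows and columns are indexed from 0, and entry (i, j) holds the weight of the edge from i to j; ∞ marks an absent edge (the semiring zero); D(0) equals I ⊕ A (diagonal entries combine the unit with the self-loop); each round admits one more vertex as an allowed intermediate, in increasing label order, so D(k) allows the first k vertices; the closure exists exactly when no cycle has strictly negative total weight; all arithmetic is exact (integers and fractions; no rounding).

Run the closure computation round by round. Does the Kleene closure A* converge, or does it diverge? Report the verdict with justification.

D(0):
  [0, -8, -9, 15, 18, ∞, -9]
  [10, 0, 15, ∞, ∞, ∞, 20]
  [-3, -3, 0, 13, 0, -4, 8]
  [8, 12, -9, 0, 5, 19, ∞]
  [∞, ∞, 10, -2, 0, ∞, -2]
  [10, -2, ∞, 13, 1, 0, 11]
  [6, 2, 5, 6, 18, 10, 0]
Detection: at round 1, diagonal entry (2, 2) turns strictly negative.
Key observation: the cycle 2->0->2 has total weight (-3) + (-9), which is strictly negative.
Answer: DIVERGES — negative cycle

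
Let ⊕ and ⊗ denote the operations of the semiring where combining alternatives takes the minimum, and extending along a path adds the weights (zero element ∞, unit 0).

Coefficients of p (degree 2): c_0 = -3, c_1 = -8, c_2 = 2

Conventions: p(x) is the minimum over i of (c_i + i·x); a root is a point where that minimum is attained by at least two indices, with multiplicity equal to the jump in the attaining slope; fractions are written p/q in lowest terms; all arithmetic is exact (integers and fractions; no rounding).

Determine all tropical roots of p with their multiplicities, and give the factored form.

hull edge (i=0, c=-3) to (i=1, c=-8): slope -5, span 1
hull edge (i=1, c=-8) to (i=2, c=2): slope 10, span 1
Factored form: p(x) = 2 ⊗ (x ⊕ (-10)) ⊗ (x ⊕ 5)
Answer: roots = -10 (mult 1), 5 (mult 1)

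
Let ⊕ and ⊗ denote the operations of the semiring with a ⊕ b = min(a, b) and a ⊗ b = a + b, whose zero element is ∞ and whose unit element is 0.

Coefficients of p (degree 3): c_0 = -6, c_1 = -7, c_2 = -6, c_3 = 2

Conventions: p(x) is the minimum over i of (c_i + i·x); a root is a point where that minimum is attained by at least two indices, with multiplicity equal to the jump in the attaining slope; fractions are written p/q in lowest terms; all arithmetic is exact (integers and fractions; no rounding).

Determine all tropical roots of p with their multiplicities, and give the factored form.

hull edge (i=0, c=-6) to (i=1, c=-7): slope -1, span 1
hull edge (i=1, c=-7) to (i=2, c=-6): slope 1, span 1
hull edge (i=2, c=-6) to (i=3, c=2): slope 8, span 1
Factored form: p(x) = 2 ⊗ (x ⊕ (-8)) ⊗ (x ⊕ (-1)) ⊗ (x ⊕ 1)
Answer: roots = -8 (mult 1), -1 (mult 1), 1 (mult 1)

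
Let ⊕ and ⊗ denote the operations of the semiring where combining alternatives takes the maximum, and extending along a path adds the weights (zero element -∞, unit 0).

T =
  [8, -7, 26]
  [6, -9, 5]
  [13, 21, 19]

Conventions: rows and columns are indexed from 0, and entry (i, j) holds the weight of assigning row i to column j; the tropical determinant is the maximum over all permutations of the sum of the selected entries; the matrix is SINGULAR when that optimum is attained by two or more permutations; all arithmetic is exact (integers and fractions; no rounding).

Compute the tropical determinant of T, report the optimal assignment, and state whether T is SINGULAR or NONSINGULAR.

σ = (0, 1, 2): 8 + (-9) + 19 = 18
σ = (0, 2, 1): 8 + 5 + 21 = 34
σ = (1, 0, 2): (-7) + 6 + 19 = 18
σ = (1, 2, 0): (-7) + 5 + 13 = 11
σ = (2, 0, 1): 26 + 6 + 21 = 53
σ = (2, 1, 0): 26 + (-9) + 13 = 30
Optimal value attained by: σ = (2, 0, 1).
Answer: det⊕(T) = 53; verdict: NONSINGULAR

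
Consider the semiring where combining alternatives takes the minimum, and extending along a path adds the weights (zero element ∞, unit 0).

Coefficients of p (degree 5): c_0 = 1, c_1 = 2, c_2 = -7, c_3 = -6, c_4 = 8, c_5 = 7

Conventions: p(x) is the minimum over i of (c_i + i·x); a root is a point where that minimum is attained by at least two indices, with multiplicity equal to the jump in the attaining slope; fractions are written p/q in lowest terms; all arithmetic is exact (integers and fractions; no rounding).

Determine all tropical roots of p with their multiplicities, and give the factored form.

hull edge (i=0, c=1) to (i=2, c=-7): slope -4, span 2
hull edge (i=2, c=-7) to (i=3, c=-6): slope 1, span 1
hull edge (i=3, c=-6) to (i=5, c=7): slope 13/2, span 2
Factored form: p(x) = 7 ⊗ (x ⊕ (-13/2)) ⊗ (x ⊕ (-13/2)) ⊗ (x ⊕ (-1)) ⊗ (x ⊕ 4) ⊗ (x ⊕ 4)
Answer: roots = -13/2 (mult 2), -1 (mult 1), 4 (mult 2)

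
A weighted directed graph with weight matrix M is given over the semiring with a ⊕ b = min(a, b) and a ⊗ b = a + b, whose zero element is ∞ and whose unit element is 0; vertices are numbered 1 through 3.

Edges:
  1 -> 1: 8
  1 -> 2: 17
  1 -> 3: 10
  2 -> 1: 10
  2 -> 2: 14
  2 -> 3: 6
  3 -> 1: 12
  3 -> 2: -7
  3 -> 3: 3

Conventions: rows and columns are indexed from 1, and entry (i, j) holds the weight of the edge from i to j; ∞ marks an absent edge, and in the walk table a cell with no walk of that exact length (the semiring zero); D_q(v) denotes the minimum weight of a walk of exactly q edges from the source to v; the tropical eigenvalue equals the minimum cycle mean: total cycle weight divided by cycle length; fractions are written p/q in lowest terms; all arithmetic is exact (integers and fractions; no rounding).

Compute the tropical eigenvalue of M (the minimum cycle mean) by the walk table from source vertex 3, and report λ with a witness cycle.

q=0: [∞, ∞, 0]
q=1: [12, -7, 3]
q=2: [3, -4, -1]
q=3: [6, -8, 2]
Optimal cycle mean attained by: cycle 2->3->2, total 6 + (-7), length 2.
Answer: λ = -1/2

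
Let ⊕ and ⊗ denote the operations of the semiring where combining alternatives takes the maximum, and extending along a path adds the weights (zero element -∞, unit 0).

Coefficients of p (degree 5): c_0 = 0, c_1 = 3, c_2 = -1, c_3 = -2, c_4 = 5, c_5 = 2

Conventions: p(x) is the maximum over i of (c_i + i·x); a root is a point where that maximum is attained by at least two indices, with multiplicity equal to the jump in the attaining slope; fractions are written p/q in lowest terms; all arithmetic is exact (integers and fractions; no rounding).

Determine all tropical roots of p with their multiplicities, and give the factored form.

hull edge (i=0, c=0) to (i=1, c=3): slope 3, span 1
hull edge (i=1, c=3) to (i=4, c=5): slope 2/3, span 3
hull edge (i=4, c=5) to (i=5, c=2): slope -3, span 1
Factored form: p(x) = 2 ⊗ (x ⊕ (-3)) ⊗ (x ⊕ (-2/3)) ⊗ (x ⊕ (-2/3)) ⊗ (x ⊕ (-2/3)) ⊗ (x ⊕ 3)
Answer: roots = -3 (mult 1), -2/3 (mult 3), 3 (mult 1)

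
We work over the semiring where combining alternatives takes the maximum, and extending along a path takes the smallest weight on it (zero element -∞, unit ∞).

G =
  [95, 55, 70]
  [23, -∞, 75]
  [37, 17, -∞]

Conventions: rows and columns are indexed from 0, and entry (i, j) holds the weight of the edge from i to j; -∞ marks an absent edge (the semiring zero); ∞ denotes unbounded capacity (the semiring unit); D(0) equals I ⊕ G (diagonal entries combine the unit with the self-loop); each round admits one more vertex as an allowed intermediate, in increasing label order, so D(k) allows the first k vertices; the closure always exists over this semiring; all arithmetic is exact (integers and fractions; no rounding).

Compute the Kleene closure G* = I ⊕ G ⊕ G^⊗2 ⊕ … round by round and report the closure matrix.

D(0):
  [∞, 55, 70]
  [23, ∞, 75]
  [37, 17, ∞]
D(1):
  [∞, 55, 70]
  [23, ∞, 75]
  [37, 37, ∞]
D(2):
  [∞, 55, 70]
  [23, ∞, 75]
  [37, 37, ∞]
D(3):
  [∞, 55, 70]
  [37, ∞, 75]
  [37, 37, ∞]
Answer: G* = [[∞, 55, 70], [37, ∞, 75], [37, 37, ∞]]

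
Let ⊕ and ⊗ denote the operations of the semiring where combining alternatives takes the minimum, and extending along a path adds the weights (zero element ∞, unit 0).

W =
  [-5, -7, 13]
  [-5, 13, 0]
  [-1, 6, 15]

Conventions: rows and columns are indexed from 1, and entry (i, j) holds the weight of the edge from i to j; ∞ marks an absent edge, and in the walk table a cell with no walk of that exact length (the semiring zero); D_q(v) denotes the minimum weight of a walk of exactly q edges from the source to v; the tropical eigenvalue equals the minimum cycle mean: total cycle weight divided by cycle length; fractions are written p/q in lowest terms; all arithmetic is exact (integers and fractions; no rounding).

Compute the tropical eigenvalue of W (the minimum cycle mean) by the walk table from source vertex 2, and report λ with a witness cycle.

q=0: [∞, 0, ∞]
q=1: [-5, 13, 0]
q=2: [-10, -12, 8]
q=3: [-17, -17, -12]
Optimal cycle mean attained by: cycle 1->2->1, total (-7) + (-5), length 2.
Answer: λ = -6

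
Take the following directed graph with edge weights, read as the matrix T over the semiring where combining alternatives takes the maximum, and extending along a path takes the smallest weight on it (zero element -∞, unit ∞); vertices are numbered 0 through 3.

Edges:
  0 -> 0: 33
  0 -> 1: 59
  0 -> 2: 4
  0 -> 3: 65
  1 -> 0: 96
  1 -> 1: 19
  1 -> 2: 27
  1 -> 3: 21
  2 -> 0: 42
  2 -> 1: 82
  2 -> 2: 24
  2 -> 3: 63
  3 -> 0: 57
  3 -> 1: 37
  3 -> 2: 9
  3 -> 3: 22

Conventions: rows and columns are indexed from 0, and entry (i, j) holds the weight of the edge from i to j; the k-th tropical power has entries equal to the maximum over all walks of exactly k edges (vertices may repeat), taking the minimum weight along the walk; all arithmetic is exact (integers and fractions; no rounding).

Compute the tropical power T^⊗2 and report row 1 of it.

T^⊗2:
  [59, 37, 27, 33]
  [33, 59, 24, 65]
  [82, 42, 27, 42]
  [37, 57, 27, 57]
Answer: row 1 of T^⊗2 = [33, 59, 24, 65]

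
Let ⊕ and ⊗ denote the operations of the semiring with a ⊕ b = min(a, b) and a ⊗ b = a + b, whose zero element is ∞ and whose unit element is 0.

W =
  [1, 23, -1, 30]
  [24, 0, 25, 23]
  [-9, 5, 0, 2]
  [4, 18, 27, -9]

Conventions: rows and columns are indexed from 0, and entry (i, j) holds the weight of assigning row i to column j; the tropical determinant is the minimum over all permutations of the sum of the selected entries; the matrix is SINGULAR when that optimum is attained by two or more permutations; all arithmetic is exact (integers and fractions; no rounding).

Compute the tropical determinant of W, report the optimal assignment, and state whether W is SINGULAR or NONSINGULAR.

σ = (0, 1, 2, 3): 1 + 0 + 0 + (-9) = -8
σ = (0, 1, 3, 2): 1 + 0 + 2 + 27 = 30
σ = (0, 2, 1, 3): 1 + 25 + 5 + (-9) = 22
σ = (0, 2, 3, 1): 1 + 25 + 2 + 18 = 46
σ = (0, 3, 1, 2): 1 + 23 + 5 + 27 = 56
σ = (0, 3, 2, 1): 1 + 23 + 0 + 18 = 42
σ = (1, 0, 2, 3): 23 + 24 + 0 + (-9) = 38
σ = (1, 0, 3, 2): 23 + 24 + 2 + 27 = 76
σ = (1, 2, 0, 3): 23 + 25 + (-9) + (-9) = 30
σ = (1, 2, 3, 0): 23 + 25 + 2 + 4 = 54
σ = (1, 3, 0, 2): 23 + 23 + (-9) + 27 = 64
σ = (1, 3, 2, 0): 23 + 23 + 0 + 4 = 50
σ = (2, 0, 1, 3): (-1) + 24 + 5 + (-9) = 19
σ = (2, 0, 3, 1): (-1) + 24 + 2 + 18 = 43
σ = (2, 1, 0, 3): (-1) + 0 + (-9) + (-9) = -19
σ = (2, 1, 3, 0): (-1) + 0 + 2 + 4 = 5
σ = (2, 3, 0, 1): (-1) + 23 + (-9) + 18 = 31
σ = (2, 3, 1, 0): (-1) + 23 + 5 + 4 = 31
σ = (3, 0, 1, 2): 30 + 24 + 5 + 27 = 86
σ = (3, 0, 2, 1): 30 + 24 + 0 + 18 = 72
σ = (3, 1, 0, 2): 30 + 0 + (-9) + 27 = 48
σ = (3, 1, 2, 0): 30 + 0 + 0 + 4 = 34
σ = (3, 2, 0, 1): 30 + 25 + (-9) + 18 = 64
σ = (3, 2, 1, 0): 30 + 25 + 5 + 4 = 64
Optimal value attained by: σ = (2, 1, 0, 3).
Answer: det⊕(W) = -19; verdict: NONSINGULAR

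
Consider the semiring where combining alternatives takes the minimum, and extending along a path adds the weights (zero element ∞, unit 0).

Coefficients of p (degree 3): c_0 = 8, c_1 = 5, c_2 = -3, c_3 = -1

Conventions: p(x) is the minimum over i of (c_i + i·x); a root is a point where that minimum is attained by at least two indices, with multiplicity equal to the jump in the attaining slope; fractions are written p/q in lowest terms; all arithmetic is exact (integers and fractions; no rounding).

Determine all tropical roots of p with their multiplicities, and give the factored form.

hull edge (i=0, c=8) to (i=2, c=-3): slope -11/2, span 2
hull edge (i=2, c=-3) to (i=3, c=-1): slope 2, span 1
Factored form: p(x) = -1 ⊗ (x ⊕ (-2)) ⊗ (x ⊕ 11/2) ⊗ (x ⊕ 11/2)
Answer: roots = -2 (mult 1), 11/2 (mult 2)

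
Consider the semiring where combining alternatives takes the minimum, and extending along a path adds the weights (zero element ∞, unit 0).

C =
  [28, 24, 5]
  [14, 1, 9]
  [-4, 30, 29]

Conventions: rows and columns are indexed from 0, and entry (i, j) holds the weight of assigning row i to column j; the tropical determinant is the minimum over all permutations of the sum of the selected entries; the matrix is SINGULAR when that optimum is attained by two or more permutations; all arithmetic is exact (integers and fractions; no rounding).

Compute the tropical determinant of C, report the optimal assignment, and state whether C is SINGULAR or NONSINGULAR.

σ = (0, 1, 2): 28 + 1 + 29 = 58
σ = (0, 2, 1): 28 + 9 + 30 = 67
σ = (1, 0, 2): 24 + 14 + 29 = 67
σ = (1, 2, 0): 24 + 9 + (-4) = 29
σ = (2, 0, 1): 5 + 14 + 30 = 49
σ = (2, 1, 0): 5 + 1 + (-4) = 2
Optimal value attained by: σ = (2, 1, 0).
Answer: det⊕(C) = 2; verdict: NONSINGULAR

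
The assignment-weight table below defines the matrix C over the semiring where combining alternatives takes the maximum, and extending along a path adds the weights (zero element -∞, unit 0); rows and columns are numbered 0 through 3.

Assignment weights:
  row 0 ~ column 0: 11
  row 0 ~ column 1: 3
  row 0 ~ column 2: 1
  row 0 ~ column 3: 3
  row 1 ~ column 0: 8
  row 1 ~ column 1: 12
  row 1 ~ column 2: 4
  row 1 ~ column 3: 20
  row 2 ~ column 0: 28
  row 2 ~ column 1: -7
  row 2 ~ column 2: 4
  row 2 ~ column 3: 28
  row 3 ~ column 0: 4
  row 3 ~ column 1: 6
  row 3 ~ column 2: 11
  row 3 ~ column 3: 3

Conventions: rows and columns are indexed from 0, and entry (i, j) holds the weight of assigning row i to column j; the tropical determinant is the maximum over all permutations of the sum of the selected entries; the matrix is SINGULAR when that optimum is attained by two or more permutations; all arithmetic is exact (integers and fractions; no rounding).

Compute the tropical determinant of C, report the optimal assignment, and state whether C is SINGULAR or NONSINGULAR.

σ = (0, 1, 2, 3): 11 + 12 + 4 + 3 = 30
σ = (0, 1, 3, 2): 11 + 12 + 28 + 11 = 62
σ = (0, 2, 1, 3): 11 + 4 + (-7) + 3 = 11
σ = (0, 2, 3, 1): 11 + 4 + 28 + 6 = 49
σ = (0, 3, 1, 2): 11 + 20 + (-7) + 11 = 35
σ = (0, 3, 2, 1): 11 + 20 + 4 + 6 = 41
σ = (1, 0, 2, 3): 3 + 8 + 4 + 3 = 18
σ = (1, 0, 3, 2): 3 + 8 + 28 + 11 = 50
σ = (1, 2, 0, 3): 3 + 4 + 28 + 3 = 38
σ = (1, 2, 3, 0): 3 + 4 + 28 + 4 = 39
σ = (1, 3, 0, 2): 3 + 20 + 28 + 11 = 62
σ = (1, 3, 2, 0): 3 + 20 + 4 + 4 = 31
σ = (2, 0, 1, 3): 1 + 8 + (-7) + 3 = 5
σ = (2, 0, 3, 1): 1 + 8 + 28 + 6 = 43
σ = (2, 1, 0, 3): 1 + 12 + 28 + 3 = 44
σ = (2, 1, 3, 0): 1 + 12 + 28 + 4 = 45
σ = (2, 3, 0, 1): 1 + 20 + 28 + 6 = 55
σ = (2, 3, 1, 0): 1 + 20 + (-7) + 4 = 18
σ = (3, 0, 1, 2): 3 + 8 + (-7) + 11 = 15
σ = (3, 0, 2, 1): 3 + 8 + 4 + 6 = 21
σ = (3, 1, 0, 2): 3 + 12 + 28 + 11 = 54
σ = (3, 1, 2, 0): 3 + 12 + 4 + 4 = 23
σ = (3, 2, 0, 1): 3 + 4 + 28 + 6 = 41
σ = (3, 2, 1, 0): 3 + 4 + (-7) + 4 = 4
Optimal value attained by: σ = (0, 1, 3, 2).
Answer: det⊕(C) = 62; verdict: SINGULAR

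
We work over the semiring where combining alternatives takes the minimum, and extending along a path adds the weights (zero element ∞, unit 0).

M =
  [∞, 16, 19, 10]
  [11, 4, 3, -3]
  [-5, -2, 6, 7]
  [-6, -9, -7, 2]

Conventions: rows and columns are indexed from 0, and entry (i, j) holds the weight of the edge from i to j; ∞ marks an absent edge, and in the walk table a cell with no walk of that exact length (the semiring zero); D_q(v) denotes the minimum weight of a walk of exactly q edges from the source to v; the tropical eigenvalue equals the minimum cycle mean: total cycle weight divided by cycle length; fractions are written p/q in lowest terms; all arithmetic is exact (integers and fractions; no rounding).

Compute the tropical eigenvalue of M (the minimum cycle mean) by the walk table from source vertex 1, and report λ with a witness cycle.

q=0: [∞, 0, ∞, ∞]
q=1: [11, 4, 3, -3]
q=2: [-9, -12, -10, -1]
q=3: [-15, -12, -9, -15]
q=4: [-21, -24, -22, -15]
Optimal cycle mean attained by: cycle 1->3->1, total (-3) + (-9), length 2.
Answer: λ = -6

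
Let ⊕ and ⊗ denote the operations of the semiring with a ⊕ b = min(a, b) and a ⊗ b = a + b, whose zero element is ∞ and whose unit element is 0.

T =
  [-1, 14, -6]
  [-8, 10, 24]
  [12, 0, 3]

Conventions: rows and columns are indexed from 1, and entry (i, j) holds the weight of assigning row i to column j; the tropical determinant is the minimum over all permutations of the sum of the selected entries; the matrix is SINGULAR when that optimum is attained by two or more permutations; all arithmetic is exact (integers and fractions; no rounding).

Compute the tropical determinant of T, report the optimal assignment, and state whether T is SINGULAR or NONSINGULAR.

σ = (1, 2, 3): (-1) + 10 + 3 = 12
σ = (1, 3, 2): (-1) + 24 + 0 = 23
σ = (2, 1, 3): 14 + (-8) + 3 = 9
σ = (2, 3, 1): 14 + 24 + 12 = 50
σ = (3, 1, 2): (-6) + (-8) + 0 = -14
σ = (3, 2, 1): (-6) + 10 + 12 = 16
Optimal value attained by: σ = (3, 1, 2).
Answer: det⊕(T) = -14; verdict: NONSINGULAR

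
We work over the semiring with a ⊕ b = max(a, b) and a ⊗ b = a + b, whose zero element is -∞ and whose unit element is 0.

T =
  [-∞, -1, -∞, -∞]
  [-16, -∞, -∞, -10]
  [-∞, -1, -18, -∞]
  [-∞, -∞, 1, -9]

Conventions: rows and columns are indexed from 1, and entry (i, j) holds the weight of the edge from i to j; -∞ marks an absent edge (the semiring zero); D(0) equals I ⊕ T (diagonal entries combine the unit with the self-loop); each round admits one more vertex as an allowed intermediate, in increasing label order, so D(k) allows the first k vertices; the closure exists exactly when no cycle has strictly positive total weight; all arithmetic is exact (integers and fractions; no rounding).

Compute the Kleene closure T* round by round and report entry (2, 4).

D(0):
  [0, -1, -∞, -∞]
  [-16, 0, -∞, -10]
  [-∞, -1, 0, -∞]
  [-∞, -∞, 1, 0]
D(1):
  [0, -1, -∞, -∞]
  [-16, 0, -∞, -10]
  [-∞, -1, 0, -∞]
  [-∞, -∞, 1, 0]
D(2):
  [0, -1, -∞, -11]
  [-16, 0, -∞, -10]
  [-17, -1, 0, -11]
  [-∞, -∞, 1, 0]
D(3):
  [0, -1, -∞, -11]
  [-16, 0, -∞, -10]
  [-17, -1, 0, -11]
  [-16, 0, 1, 0]
D(4):
  [0, -1, -10, -11]
  [-16, 0, -9, -10]
  [-17, -1, 0, -11]
  [-16, 0, 1, 0]
Answer: T*[2][4] = -10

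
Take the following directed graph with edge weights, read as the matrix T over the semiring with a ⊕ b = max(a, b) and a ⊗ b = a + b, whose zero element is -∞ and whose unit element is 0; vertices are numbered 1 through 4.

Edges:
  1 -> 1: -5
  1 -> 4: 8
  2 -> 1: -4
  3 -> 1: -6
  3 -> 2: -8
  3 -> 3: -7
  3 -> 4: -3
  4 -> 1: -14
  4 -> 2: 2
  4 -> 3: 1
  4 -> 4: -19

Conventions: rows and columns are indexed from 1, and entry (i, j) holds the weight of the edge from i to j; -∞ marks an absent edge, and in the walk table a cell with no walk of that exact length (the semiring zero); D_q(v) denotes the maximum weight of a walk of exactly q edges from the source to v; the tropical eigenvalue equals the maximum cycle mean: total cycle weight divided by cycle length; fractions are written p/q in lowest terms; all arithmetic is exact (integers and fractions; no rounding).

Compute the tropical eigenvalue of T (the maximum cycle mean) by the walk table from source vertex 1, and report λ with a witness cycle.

q=0: [0, -∞, -∞, -∞]
q=1: [-5, -∞, -∞, 8]
q=2: [-6, 10, 9, 3]
q=3: [6, 5, 4, 6]
q=4: [1, 8, 7, 14]
Optimal cycle mean attained by: cycle 1->4->2->1, total 8 + 2 + (-4), length 3.
Answer: λ = 2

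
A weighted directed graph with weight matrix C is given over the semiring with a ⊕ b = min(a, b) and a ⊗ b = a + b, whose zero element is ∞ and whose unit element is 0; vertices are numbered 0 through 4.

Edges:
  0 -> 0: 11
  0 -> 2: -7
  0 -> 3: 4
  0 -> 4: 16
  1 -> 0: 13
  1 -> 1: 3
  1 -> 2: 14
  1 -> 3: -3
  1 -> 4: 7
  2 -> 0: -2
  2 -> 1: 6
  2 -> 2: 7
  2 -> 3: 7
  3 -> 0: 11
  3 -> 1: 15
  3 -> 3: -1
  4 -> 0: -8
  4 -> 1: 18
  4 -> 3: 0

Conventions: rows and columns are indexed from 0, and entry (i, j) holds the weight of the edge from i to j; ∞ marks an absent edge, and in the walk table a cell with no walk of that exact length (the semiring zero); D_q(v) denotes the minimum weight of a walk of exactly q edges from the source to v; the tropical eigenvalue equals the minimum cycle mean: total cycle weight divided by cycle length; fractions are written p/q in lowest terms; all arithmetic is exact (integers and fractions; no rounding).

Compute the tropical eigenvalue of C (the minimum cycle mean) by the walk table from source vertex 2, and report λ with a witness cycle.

q=0: [∞, ∞, 0, ∞, ∞]
q=1: [-2, 6, 7, 7, ∞]
q=2: [5, 9, -9, 2, 13]
q=3: [-11, -3, -2, -2, 16]
q=4: [-4, 0, -18, -7, 4]
q=5: [-20, -12, -11, -11, 7]
Optimal cycle mean attained by: cycle 0->2->0, total (-7) + (-2), length 2.
Answer: λ = -9/2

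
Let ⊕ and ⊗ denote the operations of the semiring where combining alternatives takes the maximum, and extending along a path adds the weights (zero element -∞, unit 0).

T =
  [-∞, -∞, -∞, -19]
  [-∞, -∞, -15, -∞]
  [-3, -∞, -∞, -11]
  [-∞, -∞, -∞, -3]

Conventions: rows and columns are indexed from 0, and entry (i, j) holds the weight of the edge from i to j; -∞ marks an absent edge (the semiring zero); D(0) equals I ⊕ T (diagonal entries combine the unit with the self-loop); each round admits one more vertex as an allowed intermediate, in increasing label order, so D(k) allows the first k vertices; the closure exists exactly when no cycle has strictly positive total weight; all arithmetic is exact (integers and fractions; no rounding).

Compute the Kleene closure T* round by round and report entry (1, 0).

D(0):
  [0, -∞, -∞, -19]
  [-∞, 0, -15, -∞]
  [-3, -∞, 0, -11]
  [-∞, -∞, -∞, 0]
D(1):
  [0, -∞, -∞, -19]
  [-∞, 0, -15, -∞]
  [-3, -∞, 0, -11]
  [-∞, -∞, -∞, 0]
D(2):
  [0, -∞, -∞, -19]
  [-∞, 0, -15, -∞]
  [-3, -∞, 0, -11]
  [-∞, -∞, -∞, 0]
D(3):
  [0, -∞, -∞, -19]
  [-18, 0, -15, -26]
  [-3, -∞, 0, -11]
  [-∞, -∞, -∞, 0]
D(4):
  [0, -∞, -∞, -19]
  [-18, 0, -15, -26]
  [-3, -∞, 0, -11]
  [-∞, -∞, -∞, 0]
Answer: T*[1][0] = -18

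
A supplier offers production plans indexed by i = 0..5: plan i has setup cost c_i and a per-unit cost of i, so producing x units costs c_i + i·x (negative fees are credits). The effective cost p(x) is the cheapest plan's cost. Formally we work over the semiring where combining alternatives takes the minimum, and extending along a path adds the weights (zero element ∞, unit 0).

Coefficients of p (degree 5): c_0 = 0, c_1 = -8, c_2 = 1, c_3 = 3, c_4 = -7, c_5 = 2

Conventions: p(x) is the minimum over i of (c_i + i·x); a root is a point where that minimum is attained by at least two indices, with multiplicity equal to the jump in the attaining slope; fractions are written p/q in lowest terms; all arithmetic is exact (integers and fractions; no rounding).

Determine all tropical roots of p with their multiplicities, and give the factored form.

hull edge (i=0, c=0) to (i=1, c=-8): slope -8, span 1
hull edge (i=1, c=-8) to (i=4, c=-7): slope 1/3, span 3
hull edge (i=4, c=-7) to (i=5, c=2): slope 9, span 1
Factored form: p(x) = 2 ⊗ (x ⊕ (-9)) ⊗ (x ⊕ (-1/3)) ⊗ (x ⊕ (-1/3)) ⊗ (x ⊕ (-1/3)) ⊗ (x ⊕ 8)
Answer: roots = -9 (mult 1), -1/3 (mult 3), 8 (mult 1)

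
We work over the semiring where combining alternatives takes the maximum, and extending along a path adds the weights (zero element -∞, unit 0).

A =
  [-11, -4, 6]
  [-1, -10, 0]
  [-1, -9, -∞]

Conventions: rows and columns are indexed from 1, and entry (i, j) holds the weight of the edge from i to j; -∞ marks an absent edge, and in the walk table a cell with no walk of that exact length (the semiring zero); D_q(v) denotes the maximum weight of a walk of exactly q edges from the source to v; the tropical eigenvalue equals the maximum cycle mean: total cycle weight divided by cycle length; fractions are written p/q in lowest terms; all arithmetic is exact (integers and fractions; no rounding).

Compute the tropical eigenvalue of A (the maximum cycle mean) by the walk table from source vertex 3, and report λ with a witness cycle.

q=0: [-∞, -∞, 0]
q=1: [-1, -9, -∞]
q=2: [-10, -5, 5]
q=3: [4, -4, -4]
Optimal cycle mean attained by: cycle 1->3->1, total 6 + (-1), length 2.
Answer: λ = 5/2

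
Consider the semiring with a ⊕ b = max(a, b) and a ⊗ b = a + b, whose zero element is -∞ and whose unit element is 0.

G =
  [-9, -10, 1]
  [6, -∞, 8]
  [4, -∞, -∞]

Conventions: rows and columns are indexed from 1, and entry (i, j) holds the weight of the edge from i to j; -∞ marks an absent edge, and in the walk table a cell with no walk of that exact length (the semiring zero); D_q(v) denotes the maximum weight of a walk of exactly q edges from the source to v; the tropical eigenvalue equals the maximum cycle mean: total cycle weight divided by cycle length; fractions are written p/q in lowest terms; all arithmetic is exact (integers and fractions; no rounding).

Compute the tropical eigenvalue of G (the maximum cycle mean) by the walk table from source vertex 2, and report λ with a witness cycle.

q=0: [-∞, 0, -∞]
q=1: [6, -∞, 8]
q=2: [12, -4, 7]
q=3: [11, 2, 13]
Optimal cycle mean attained by: cycle 1->3->1, total 1 + 4, length 2.
Answer: λ = 5/2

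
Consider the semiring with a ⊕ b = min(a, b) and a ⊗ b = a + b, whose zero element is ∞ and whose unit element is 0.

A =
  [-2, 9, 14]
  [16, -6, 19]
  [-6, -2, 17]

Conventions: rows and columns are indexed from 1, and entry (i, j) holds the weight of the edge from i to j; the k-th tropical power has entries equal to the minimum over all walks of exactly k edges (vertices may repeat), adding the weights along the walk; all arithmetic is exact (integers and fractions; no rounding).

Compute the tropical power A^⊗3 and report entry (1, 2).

A^⊗2:
  [-4, 3, 12]
  [10, -12, 13]
  [-8, -8, 8]
A^⊗3:
  [-6, -3, 10]
  [4, -18, 7]
  [-10, -14, 6]
Key observation: the optimum is the walk 1->2->2->2, with weight 9 + (-6) + (-6) = -3.
Optimal value attained by: walk 1->2->2->2.
Answer: (A^⊗3)[1][2] = -3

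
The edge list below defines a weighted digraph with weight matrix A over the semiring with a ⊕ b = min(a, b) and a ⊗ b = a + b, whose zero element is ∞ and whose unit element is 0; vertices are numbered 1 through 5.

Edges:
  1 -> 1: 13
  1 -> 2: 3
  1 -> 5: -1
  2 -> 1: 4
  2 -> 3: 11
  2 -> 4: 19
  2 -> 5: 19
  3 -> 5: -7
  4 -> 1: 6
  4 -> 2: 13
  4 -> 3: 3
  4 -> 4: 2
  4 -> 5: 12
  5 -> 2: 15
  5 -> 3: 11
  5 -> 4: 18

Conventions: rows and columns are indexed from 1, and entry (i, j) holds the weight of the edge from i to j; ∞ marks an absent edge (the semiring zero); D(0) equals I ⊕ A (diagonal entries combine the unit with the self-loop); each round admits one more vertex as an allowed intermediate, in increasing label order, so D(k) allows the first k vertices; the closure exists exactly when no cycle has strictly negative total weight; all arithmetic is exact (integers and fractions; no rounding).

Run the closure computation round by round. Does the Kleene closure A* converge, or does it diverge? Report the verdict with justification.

D(0):
  [0, 3, ∞, ∞, -1]
  [4, 0, 11, 19, 19]
  [∞, ∞, 0, ∞, -7]
  [6, 13, 3, 0, 12]
  [∞, 15, 11, 18, 0]
D(1):
  [0, 3, ∞, ∞, -1]
  [4, 0, 11, 19, 3]
  [∞, ∞, 0, ∞, -7]
  [6, 9, 3, 0, 5]
  [∞, 15, 11, 18, 0]
D(2):
  [0, 3, 14, 22, -1]
  [4, 0, 11, 19, 3]
  [∞, ∞, 0, ∞, -7]
  [6, 9, 3, 0, 5]
  [19, 15, 11, 18, 0]
D(3):
  [0, 3, 14, 22, -1]
  [4, 0, 11, 19, 3]
  [∞, ∞, 0, ∞, -7]
  [6, 9, 3, 0, -4]
  [19, 15, 11, 18, 0]
D(4):
  [0, 3, 14, 22, -1]
  [4, 0, 11, 19, 3]
  [∞, ∞, 0, ∞, -7]
  [6, 9, 3, 0, -4]
  [19, 15, 11, 18, 0]
D(5):
  [0, 3, 10, 17, -1]
  [4, 0, 11, 19, 3]
  [12, 8, 0, 11, -7]
  [6, 9, 3, 0, -4]
  [19, 15, 11, 18, 0]
Key observation: every diagonal entry stays at the unit through all rounds, so no improving cycle exists.
Answer: CONVERGES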